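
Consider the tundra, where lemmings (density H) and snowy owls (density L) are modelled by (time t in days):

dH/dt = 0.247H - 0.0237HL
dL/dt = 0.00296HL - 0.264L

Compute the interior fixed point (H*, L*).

Set dL/dt = 0 with L > 0: 0.00296H - 0.264 = 0, so H* = 0.264/0.00296 = 89.2.
Set dH/dt = 0 with H > 0: 0.247 - 0.0237L = 0, so L* = 0.247/0.0237 = 10.4.

H* ≈ 89.2, L* ≈ 10.4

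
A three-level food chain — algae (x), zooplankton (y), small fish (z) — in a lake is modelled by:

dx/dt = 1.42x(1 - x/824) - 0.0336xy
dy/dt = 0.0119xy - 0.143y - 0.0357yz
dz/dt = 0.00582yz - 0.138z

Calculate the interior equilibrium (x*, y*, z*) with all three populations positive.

From dz/dt = 0: 0.00582y* = 0.138, so y* = 23.7.
From dx/dt = 0: 1.42(1 - x*/824) = 0.0336·23.7, giving x* = 824·(1 - 0.561) = 362.
From dy/dt = 0: 0.0119·362 - 0.143 = 0.0357z*, so z* = 4.16/0.0357 = 117.

x* ≈ 362, y* ≈ 23.7, z* ≈ 117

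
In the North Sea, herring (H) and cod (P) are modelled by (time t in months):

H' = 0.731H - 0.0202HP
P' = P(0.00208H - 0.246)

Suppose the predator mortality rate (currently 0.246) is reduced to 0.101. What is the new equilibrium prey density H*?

At the interior fixed point, setting dP/dt = 0 with P > 0 fixes H* = (predator death rate)/(HP coefficient) — independent of the other coefficients.
With the change, H* = 0.101/0.00208 = 48.6; it falls from 118.

H* ≈ 48.6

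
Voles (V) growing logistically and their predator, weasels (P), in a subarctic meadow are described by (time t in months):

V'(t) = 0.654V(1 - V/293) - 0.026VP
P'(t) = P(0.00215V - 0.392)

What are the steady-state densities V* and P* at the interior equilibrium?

V* ≈ 182, P* ≈ 9.5

From dP/dt = 0 with P > 0: 0.00215V* = 0.392, so V* = 182.
Substitute into dV/dt = 0: 0.654(1 - 182/293) = 0.026P*.
The bracket is 0.378, giving P* = 0.247/0.026 = 9.5.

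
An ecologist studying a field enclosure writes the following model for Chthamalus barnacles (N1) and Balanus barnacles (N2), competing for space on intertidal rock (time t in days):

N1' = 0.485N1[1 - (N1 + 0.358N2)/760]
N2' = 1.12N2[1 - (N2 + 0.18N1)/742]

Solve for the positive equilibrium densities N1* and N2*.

Setting both brackets to zero gives the nullclines N1 + 0.358N2 = 760 and 0.18N1 + N2 = 742.
Substituting N2 = 742 - 0.18N1 into the first: N1(1 - 0.358·0.18) = 760 - 0.358·742.
So N1* = 494/0.936 = 528, and then N2* = 742 - 0.18·528 = 647.

N1* ≈ 528, N2* ≈ 647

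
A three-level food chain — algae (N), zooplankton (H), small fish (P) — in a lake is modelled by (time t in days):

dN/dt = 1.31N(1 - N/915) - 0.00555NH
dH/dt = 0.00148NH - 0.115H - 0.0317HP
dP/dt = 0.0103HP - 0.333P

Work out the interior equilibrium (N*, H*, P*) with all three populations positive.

N* ≈ 790, H* ≈ 32.3, P* ≈ 33.2

From dP/dt = 0: 0.0103H* = 0.333, so H* = 32.3.
From dN/dt = 0: 1.31(1 - N*/915) = 0.00555·32.3, giving N* = 915·(1 - 0.137) = 790.
From dH/dt = 0: 0.00148·790 - 0.115 = 0.0317P*, so P* = 1.05/0.0317 = 33.2.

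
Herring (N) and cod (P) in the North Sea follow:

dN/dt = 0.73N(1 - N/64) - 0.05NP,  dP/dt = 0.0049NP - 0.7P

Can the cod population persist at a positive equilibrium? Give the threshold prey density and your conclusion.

Threshold N = 143; K < 143, so no, the predator goes extinct.

The predator equation gives dP/dt > 0 only when N > 0.7/0.0049 = 143.
Without the predator, N → K = 64. Since 64 < 143, the predator cannot invade.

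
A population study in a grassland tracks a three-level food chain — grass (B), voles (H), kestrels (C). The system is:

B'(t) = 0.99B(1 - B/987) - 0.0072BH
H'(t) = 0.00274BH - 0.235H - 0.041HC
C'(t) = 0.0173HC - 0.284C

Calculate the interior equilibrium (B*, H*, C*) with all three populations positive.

B* ≈ 869, H* ≈ 16.4, C* ≈ 52.4

From dC/dt = 0: 0.0173H* = 0.284, so H* = 16.4.
From dB/dt = 0: 0.99(1 - B*/987) = 0.0072·16.4, giving B* = 987·(1 - 0.119) = 869.
From dH/dt = 0: 0.00274·869 - 0.235 = 0.041C*, so C* = 2.15/0.041 = 52.4.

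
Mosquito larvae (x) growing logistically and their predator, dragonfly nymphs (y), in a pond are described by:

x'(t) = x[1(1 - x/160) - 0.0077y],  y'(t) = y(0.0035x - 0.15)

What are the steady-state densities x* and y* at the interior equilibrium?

From dy/dt = 0 with y > 0: 0.0035x* = 0.15, so x* = 42.9.
Substitute into dx/dt = 0: 1(1 - 42.9/160) = 0.0077y*.
The bracket is 0.732, giving y* = 0.732/0.0077 = 95.1.

x* ≈ 42.9, y* ≈ 95.1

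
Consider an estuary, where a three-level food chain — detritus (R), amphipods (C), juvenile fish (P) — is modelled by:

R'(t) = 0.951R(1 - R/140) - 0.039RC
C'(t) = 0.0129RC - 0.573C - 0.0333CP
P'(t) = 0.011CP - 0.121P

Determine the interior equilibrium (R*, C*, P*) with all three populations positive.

From dP/dt = 0: 0.011C* = 0.121, so C* = 11.
From dR/dt = 0: 0.951(1 - R*/140) = 0.039·11, giving R* = 140·(1 - 0.451) = 76.8.
From dC/dt = 0: 0.0129·76.8 - 0.573 = 0.0333P*, so P* = 0.418/0.0333 = 12.6.

R* ≈ 76.8, C* ≈ 11, P* ≈ 12.6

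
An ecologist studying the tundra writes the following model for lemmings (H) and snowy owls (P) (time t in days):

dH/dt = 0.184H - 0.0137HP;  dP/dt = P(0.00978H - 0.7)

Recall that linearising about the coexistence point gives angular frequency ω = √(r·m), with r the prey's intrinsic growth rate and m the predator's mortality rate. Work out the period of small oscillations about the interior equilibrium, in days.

Here r = 0.184 and m = 0.7, so r·m = 0.129.
ω = √0.129 = 0.359 per day, hence T = 2π/ω ≈ 17.5 days.

T ≈ 17.5 days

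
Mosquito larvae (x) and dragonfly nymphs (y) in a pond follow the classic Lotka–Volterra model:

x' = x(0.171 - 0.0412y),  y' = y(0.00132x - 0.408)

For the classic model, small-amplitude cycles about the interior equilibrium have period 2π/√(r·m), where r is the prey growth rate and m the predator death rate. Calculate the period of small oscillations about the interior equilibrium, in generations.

T ≈ 23.8 generations

Here r = 0.171 and m = 0.408, so r·m = 0.0698.
ω = √0.0698 = 0.264 per generation, hence T = 2π/ω ≈ 23.8 generations.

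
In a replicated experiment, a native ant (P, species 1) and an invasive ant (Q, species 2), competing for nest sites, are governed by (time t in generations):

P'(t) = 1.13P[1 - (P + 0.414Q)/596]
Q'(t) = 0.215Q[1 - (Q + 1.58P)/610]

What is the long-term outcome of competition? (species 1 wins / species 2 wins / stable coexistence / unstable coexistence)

species 1 excludes species 2

Compare the nullcline intercepts: K1/α12 = 596/0.414 = 1440 > K2 = 610; K2/α21 = 610/1.58 = 386 < K1 = 596.
Since the inequalities point opposite ways, species 1 can invade but species 2 cannot.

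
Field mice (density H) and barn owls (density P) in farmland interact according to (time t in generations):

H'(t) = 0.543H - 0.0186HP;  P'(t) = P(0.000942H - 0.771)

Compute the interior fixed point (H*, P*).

H* ≈ 818, P* ≈ 29.2

Set dP/dt = 0 with P > 0: 0.000942H - 0.771 = 0, so H* = 0.771/0.000942 = 818.
Set dH/dt = 0 with H > 0: 0.543 - 0.0186P = 0, so P* = 0.543/0.0186 = 29.2.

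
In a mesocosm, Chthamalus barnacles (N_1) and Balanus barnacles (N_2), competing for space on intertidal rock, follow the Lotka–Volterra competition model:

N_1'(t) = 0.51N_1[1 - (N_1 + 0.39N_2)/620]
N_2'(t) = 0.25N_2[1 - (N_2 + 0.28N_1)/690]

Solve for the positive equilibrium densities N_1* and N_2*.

N_1* ≈ 394, N_2* ≈ 580

Setting both brackets to zero gives the nullclines N_1 + 0.39N_2 = 620 and 0.28N_1 + N_2 = 690.
Substituting N_2 = 690 - 0.28N_1 into the first: N_1(1 - 0.39·0.28) = 620 - 0.39·690.
So N_1* = 351/0.891 = 394, and then N_2* = 690 - 0.28·394 = 580.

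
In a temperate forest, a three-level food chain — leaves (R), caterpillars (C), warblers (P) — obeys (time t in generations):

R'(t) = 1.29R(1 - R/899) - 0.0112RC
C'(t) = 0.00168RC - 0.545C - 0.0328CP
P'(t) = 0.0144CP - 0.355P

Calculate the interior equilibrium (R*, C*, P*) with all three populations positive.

From dP/dt = 0: 0.0144C* = 0.355, so C* = 24.7.
From dR/dt = 0: 1.29(1 - R*/899) = 0.0112·24.7, giving R* = 899·(1 - 0.214) = 707.
From dC/dt = 0: 0.00168·707 - 0.545 = 0.0328P*, so P* = 0.642/0.0328 = 19.6.

R* ≈ 707, C* ≈ 24.7, P* ≈ 19.6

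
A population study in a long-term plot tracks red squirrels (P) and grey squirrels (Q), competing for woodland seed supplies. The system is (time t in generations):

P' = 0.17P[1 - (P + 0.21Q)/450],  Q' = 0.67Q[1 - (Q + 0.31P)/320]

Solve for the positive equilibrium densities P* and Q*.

Setting both brackets to zero gives the nullclines P + 0.21Q = 450 and 0.31P + Q = 320.
Substituting Q = 320 - 0.31P into the first: P(1 - 0.21·0.31) = 450 - 0.21·320.
So P* = 383/0.935 = 409, and then Q* = 320 - 0.31·409 = 193.

P* ≈ 409, Q* ≈ 193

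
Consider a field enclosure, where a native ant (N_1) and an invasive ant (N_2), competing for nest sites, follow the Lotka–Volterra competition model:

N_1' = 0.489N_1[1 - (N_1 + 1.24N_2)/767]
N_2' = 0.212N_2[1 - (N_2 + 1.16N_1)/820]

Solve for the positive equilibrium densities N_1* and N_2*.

N_1* ≈ 570, N_2* ≈ 159

Setting both brackets to zero gives the nullclines N_1 + 1.24N_2 = 767 and 1.16N_1 + N_2 = 820.
Substituting N_2 = 820 - 1.16N_1 into the first: N_1(1 - 1.24·1.16) = 767 - 1.24·820.
So N_1* = -250/-0.438 = 570, and then N_2* = 820 - 1.16·570 = 159.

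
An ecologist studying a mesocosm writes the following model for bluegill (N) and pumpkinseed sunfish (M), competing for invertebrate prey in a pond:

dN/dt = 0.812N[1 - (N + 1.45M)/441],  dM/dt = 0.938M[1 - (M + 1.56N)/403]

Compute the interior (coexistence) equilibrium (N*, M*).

Setting both brackets to zero gives the nullclines N + 1.45M = 441 and 1.56N + M = 403.
Substituting M = 403 - 1.56N into the first: N(1 - 1.45·1.56) = 441 - 1.45·403.
So N* = -143/-1.26 = 114, and then M* = 403 - 1.56·114 = 226.

N* ≈ 114, M* ≈ 226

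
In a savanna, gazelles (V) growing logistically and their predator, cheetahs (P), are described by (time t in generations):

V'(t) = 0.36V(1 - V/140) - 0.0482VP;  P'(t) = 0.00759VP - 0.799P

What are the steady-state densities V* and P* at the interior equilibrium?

From dP/dt = 0 with P > 0: 0.00759V* = 0.799, so V* = 105.
Substitute into dV/dt = 0: 0.36(1 - 105/140) = 0.0482P*.
The bracket is 0.248, giving P* = 0.0893/0.0482 = 1.85.

V* ≈ 105, P* ≈ 1.85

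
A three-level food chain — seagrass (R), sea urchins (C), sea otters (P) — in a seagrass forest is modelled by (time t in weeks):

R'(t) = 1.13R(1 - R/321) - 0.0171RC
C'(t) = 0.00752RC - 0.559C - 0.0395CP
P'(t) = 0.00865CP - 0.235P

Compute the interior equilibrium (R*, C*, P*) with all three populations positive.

From dP/dt = 0: 0.00865C* = 0.235, so C* = 27.2.
From dR/dt = 0: 1.13(1 - R*/321) = 0.0171·27.2, giving R* = 321·(1 - 0.411) = 189.
From dC/dt = 0: 0.00752·189 - 0.559 = 0.0395P*, so P* = 0.863/0.0395 = 21.8.

R* ≈ 189, C* ≈ 27.2, P* ≈ 21.8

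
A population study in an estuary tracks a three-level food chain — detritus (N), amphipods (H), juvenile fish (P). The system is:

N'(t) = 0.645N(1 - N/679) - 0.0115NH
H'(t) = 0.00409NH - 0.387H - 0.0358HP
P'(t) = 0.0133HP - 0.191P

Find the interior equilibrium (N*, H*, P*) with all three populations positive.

N* ≈ 505, H* ≈ 14.4, P* ≈ 46.9

From dP/dt = 0: 0.0133H* = 0.191, so H* = 14.4.
From dN/dt = 0: 0.645(1 - N*/679) = 0.0115·14.4, giving N* = 679·(1 - 0.256) = 505.
From dH/dt = 0: 0.00409·505 - 0.387 = 0.0358P*, so P* = 1.68/0.0358 = 46.9.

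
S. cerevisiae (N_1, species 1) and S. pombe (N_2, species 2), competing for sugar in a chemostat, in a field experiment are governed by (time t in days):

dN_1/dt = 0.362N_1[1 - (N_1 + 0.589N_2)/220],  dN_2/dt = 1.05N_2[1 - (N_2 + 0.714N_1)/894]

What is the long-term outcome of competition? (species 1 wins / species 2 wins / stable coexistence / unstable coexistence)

Compare the nullcline intercepts: K1/α12 = 220/0.589 = 374 < K2 = 894; K2/α21 = 894/0.714 = 1250 > K1 = 220.
Since the inequalities point opposite ways, species 2 can invade but species 1 cannot.

species 2 excludes species 1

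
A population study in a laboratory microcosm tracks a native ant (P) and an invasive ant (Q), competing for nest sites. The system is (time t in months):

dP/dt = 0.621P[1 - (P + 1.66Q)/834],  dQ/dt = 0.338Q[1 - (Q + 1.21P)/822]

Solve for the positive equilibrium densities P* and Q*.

P* ≈ 526, Q* ≈ 186

Setting both brackets to zero gives the nullclines P + 1.66Q = 834 and 1.21P + Q = 822.
Substituting Q = 822 - 1.21P into the first: P(1 - 1.66·1.21) = 834 - 1.66·822.
So P* = -531/-1.01 = 526, and then Q* = 822 - 1.21·526 = 186.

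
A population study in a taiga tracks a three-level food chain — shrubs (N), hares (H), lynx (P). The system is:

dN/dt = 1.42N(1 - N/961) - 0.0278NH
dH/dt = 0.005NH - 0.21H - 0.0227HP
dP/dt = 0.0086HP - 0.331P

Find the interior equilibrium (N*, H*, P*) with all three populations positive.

N* ≈ 237, H* ≈ 38.5, P* ≈ 42.9

From dP/dt = 0: 0.0086H* = 0.331, so H* = 38.5.
From dN/dt = 0: 1.42(1 - N*/961) = 0.0278·38.5, giving N* = 961·(1 - 0.754) = 237.
From dH/dt = 0: 0.005·237 - 0.21 = 0.0227P*, so P* = 0.974/0.0227 = 42.9.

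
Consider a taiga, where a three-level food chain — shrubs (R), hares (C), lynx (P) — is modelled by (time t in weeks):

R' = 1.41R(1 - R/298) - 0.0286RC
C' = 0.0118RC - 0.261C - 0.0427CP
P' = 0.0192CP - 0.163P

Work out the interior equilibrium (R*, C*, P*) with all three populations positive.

R* ≈ 247, C* ≈ 8.49, P* ≈ 62.1

From dP/dt = 0: 0.0192C* = 0.163, so C* = 8.49.
From dR/dt = 0: 1.41(1 - R*/298) = 0.0286·8.49, giving R* = 298·(1 - 0.172) = 247.
From dC/dt = 0: 0.0118·247 - 0.261 = 0.0427P*, so P* = 2.65/0.0427 = 62.1.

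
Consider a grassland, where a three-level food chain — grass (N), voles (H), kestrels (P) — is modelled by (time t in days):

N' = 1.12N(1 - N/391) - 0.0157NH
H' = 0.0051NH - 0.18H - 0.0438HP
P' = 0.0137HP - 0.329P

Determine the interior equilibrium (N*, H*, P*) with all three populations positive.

From dP/dt = 0: 0.0137H* = 0.329, so H* = 24.
From dN/dt = 0: 1.12(1 - N*/391) = 0.0157·24, giving N* = 391·(1 - 0.337) = 259.
From dH/dt = 0: 0.0051·259 - 0.18 = 0.0438P*, so P* = 1.14/0.0438 = 26.1.

N* ≈ 259, H* ≈ 24, P* ≈ 26.1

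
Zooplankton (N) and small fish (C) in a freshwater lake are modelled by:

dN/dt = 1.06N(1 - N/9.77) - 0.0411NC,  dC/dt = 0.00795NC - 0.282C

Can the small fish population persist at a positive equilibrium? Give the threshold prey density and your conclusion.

Threshold N = 35.5; K < 35.5, so no, the predator goes extinct.

The predator equation gives dC/dt > 0 only when N > 0.282/0.00795 = 35.5.
Without the predator, N → K = 9.77. Since 9.77 < 35.5, the predator cannot invade.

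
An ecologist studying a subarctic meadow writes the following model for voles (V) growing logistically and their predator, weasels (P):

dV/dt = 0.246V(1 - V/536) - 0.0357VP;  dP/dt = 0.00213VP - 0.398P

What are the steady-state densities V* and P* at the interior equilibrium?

From dP/dt = 0 with P > 0: 0.00213V* = 0.398, so V* = 187.
Substitute into dV/dt = 0: 0.246(1 - 187/536) = 0.0357P*.
The bracket is 0.651, giving P* = 0.16/0.0357 = 4.49.

V* ≈ 187, P* ≈ 4.49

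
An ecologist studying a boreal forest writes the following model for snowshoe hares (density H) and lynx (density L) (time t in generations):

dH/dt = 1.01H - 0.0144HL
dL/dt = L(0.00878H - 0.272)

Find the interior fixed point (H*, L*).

H* ≈ 31, L* ≈ 70.1

Set dL/dt = 0 with L > 0: 0.00878H - 0.272 = 0, so H* = 0.272/0.00878 = 31.
Set dH/dt = 0 with H > 0: 1.01 - 0.0144L = 0, so L* = 1.01/0.0144 = 70.1.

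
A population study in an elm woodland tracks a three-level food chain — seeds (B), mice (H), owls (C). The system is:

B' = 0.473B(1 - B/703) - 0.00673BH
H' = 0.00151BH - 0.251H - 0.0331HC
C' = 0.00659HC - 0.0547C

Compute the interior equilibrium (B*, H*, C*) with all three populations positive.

B* ≈ 620, H* ≈ 8.3, C* ≈ 20.7

From dC/dt = 0: 0.00659H* = 0.0547, so H* = 8.3.
From dB/dt = 0: 0.473(1 - B*/703) = 0.00673·8.3, giving B* = 703·(1 - 0.118) = 620.
From dH/dt = 0: 0.00151·620 - 0.251 = 0.0331C*, so C* = 0.685/0.0331 = 20.7.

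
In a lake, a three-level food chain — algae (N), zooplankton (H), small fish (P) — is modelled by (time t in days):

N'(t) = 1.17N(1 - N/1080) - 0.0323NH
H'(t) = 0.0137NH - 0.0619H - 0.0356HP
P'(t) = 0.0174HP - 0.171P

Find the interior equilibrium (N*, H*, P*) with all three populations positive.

N* ≈ 787, H* ≈ 9.83, P* ≈ 301

From dP/dt = 0: 0.0174H* = 0.171, so H* = 9.83.
From dN/dt = 0: 1.17(1 - N*/1080) = 0.0323·9.83, giving N* = 1080·(1 - 0.271) = 787.
From dH/dt = 0: 0.0137·787 - 0.0619 = 0.0356P*, so P* = 10.7/0.0356 = 301.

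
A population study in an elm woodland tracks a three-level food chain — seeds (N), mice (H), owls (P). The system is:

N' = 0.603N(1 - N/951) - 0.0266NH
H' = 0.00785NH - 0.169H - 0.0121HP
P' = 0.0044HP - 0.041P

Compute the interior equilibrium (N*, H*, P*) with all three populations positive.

From dP/dt = 0: 0.0044H* = 0.041, so H* = 9.32.
From dN/dt = 0: 0.603(1 - N*/951) = 0.0266·9.32, giving N* = 951·(1 - 0.411) = 560.
From dH/dt = 0: 0.00785·560 - 0.169 = 0.0121P*, so P* = 4.23/0.0121 = 349.

N* ≈ 560, H* ≈ 9.32, P* ≈ 349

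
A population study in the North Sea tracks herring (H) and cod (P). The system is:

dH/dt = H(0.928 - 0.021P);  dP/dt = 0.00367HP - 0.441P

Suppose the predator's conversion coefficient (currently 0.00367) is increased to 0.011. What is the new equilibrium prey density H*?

H* ≈ 40.1

At the interior fixed point, setting dP/dt = 0 with P > 0 fixes H* = (predator death rate)/(HP coefficient) — independent of the other coefficients.
With the change, H* = 0.441/0.011 = 40.1; it falls from 120.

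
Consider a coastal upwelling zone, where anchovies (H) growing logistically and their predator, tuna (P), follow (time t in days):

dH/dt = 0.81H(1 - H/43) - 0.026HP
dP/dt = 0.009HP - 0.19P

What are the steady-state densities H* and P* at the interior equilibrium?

H* ≈ 21.1, P* ≈ 15.9

From dP/dt = 0 with P > 0: 0.009H* = 0.19, so H* = 21.1.
Substitute into dH/dt = 0: 0.81(1 - 21.1/43) = 0.026P*.
The bracket is 0.509, giving P* = 0.412/0.026 = 15.9.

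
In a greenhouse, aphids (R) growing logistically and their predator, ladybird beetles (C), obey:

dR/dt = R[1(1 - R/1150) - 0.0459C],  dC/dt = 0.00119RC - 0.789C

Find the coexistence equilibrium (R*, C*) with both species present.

R* ≈ 663, C* ≈ 9.23

From dC/dt = 0 with C > 0: 0.00119R* = 0.789, so R* = 663.
Substitute into dR/dt = 0: 1(1 - 663/1150) = 0.0459C*.
The bracket is 0.423, giving C* = 0.423/0.0459 = 9.23.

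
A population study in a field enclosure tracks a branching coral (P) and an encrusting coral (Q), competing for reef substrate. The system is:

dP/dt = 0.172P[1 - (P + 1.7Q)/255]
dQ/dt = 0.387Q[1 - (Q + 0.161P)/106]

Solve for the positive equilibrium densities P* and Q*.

P* ≈ 103, Q* ≈ 89.4

Setting both brackets to zero gives the nullclines P + 1.7Q = 255 and 0.161P + Q = 106.
Substituting Q = 106 - 0.161P into the first: P(1 - 1.7·0.161) = 255 - 1.7·106.
So P* = 74.8/0.726 = 103, and then Q* = 106 - 0.161·103 = 89.4.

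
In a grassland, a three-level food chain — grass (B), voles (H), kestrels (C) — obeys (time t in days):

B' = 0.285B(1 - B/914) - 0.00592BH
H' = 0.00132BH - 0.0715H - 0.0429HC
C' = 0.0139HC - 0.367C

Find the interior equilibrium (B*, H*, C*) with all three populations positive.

From dC/dt = 0: 0.0139H* = 0.367, so H* = 26.4.
From dB/dt = 0: 0.285(1 - B*/914) = 0.00592·26.4, giving B* = 914·(1 - 0.548) = 413.
From dH/dt = 0: 0.00132·413 - 0.0715 = 0.0429C*, so C* = 0.473/0.0429 = 11.

B* ≈ 413, H* ≈ 26.4, C* ≈ 11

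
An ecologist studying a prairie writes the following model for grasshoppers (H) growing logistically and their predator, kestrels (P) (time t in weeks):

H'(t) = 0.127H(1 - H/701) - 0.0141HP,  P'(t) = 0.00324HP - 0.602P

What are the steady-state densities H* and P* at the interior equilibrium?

From dP/dt = 0 with P > 0: 0.00324H* = 0.602, so H* = 186.
Substitute into dH/dt = 0: 0.127(1 - 186/701) = 0.0141P*.
The bracket is 0.735, giving P* = 0.0933/0.0141 = 6.62.

H* ≈ 186, P* ≈ 6.62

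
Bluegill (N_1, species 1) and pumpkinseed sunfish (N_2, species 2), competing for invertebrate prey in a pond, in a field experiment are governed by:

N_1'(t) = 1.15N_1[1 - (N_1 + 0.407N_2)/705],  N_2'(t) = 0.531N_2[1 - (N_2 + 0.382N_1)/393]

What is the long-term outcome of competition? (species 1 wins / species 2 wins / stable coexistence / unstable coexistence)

stable coexistence

Compare the nullcline intercepts: K1/α12 = 705/0.407 = 1730 > K2 = 393; K2/α21 = 393/0.382 = 1030 > K1 = 705.
Since both inequalities hold, each species can invade when rare, so the interior equilibrium is stable.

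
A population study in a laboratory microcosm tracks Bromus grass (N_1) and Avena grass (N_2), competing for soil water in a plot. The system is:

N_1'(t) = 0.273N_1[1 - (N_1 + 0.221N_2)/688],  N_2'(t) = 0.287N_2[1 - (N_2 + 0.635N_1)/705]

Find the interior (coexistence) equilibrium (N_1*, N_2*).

Setting both brackets to zero gives the nullclines N_1 + 0.221N_2 = 688 and 0.635N_1 + N_2 = 705.
Substituting N_2 = 705 - 0.635N_1 into the first: N_1(1 - 0.221·0.635) = 688 - 0.221·705.
So N_1* = 532/0.86 = 619, and then N_2* = 705 - 0.635·619 = 312.

N_1* ≈ 619, N_2* ≈ 312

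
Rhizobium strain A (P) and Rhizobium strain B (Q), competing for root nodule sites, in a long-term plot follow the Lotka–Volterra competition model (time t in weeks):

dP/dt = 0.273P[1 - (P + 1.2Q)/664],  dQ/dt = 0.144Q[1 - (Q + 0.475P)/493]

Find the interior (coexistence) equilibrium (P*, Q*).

P* ≈ 168, Q* ≈ 413

Setting both brackets to zero gives the nullclines P + 1.2Q = 664 and 0.475P + Q = 493.
Substituting Q = 493 - 0.475P into the first: P(1 - 1.2·0.475) = 664 - 1.2·493.
So P* = 72.4/0.43 = 168, and then Q* = 493 - 0.475·168 = 413.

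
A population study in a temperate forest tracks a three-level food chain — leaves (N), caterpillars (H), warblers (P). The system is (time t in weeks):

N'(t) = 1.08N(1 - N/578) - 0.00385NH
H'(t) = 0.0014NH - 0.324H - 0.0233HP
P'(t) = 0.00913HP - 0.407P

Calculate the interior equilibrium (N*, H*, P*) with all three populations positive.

From dP/dt = 0: 0.00913H* = 0.407, so H* = 44.6.
From dN/dt = 0: 1.08(1 - N*/578) = 0.00385·44.6, giving N* = 578·(1 - 0.159) = 486.
From dH/dt = 0: 0.0014·486 - 0.324 = 0.0233P*, so P* = 0.357/0.0233 = 15.3.

N* ≈ 486, H* ≈ 44.6, P* ≈ 15.3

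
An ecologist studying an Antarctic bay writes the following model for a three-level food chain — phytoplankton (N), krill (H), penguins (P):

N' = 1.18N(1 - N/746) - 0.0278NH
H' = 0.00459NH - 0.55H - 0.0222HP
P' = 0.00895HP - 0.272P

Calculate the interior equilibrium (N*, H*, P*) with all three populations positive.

From dP/dt = 0: 0.00895H* = 0.272, so H* = 30.4.
From dN/dt = 0: 1.18(1 - N*/746) = 0.0278·30.4, giving N* = 746·(1 - 0.716) = 212.
From dH/dt = 0: 0.00459·212 - 0.55 = 0.0222P*, so P* = 0.422/0.0222 = 19.

N* ≈ 212, H* ≈ 30.4, P* ≈ 19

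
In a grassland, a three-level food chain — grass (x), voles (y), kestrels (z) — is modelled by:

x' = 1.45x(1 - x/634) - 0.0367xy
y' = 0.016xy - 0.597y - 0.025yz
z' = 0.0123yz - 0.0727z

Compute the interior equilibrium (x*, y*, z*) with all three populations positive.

From dz/dt = 0: 0.0123y* = 0.0727, so y* = 5.91.
From dx/dt = 0: 1.45(1 - x*/634) = 0.0367·5.91, giving x* = 634·(1 - 0.15) = 539.
From dy/dt = 0: 0.016·539 - 0.597 = 0.025z*, so z* = 8.03/0.025 = 321.

x* ≈ 539, y* ≈ 5.91, z* ≈ 321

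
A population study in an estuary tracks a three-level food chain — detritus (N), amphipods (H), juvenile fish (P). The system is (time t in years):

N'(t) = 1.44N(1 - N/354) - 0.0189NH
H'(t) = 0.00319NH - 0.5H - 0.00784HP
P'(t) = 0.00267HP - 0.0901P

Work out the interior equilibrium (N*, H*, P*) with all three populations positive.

N* ≈ 197, H* ≈ 33.7, P* ≈ 16.5

From dP/dt = 0: 0.00267H* = 0.0901, so H* = 33.7.
From dN/dt = 0: 1.44(1 - N*/354) = 0.0189·33.7, giving N* = 354·(1 - 0.443) = 197.
From dH/dt = 0: 0.00319·197 - 0.5 = 0.00784P*, so P* = 0.129/0.00784 = 16.5.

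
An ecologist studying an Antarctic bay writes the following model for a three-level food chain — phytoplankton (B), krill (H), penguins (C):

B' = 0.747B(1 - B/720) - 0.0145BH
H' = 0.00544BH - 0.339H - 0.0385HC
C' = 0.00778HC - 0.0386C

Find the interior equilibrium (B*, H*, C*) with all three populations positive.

B* ≈ 651, H* ≈ 4.96, C* ≈ 83.1

From dC/dt = 0: 0.00778H* = 0.0386, so H* = 4.96.
From dB/dt = 0: 0.747(1 - B*/720) = 0.0145·4.96, giving B* = 720·(1 - 0.0963) = 651.
From dH/dt = 0: 0.00544·651 - 0.339 = 0.0385C*, so C* = 3.2/0.0385 = 83.1.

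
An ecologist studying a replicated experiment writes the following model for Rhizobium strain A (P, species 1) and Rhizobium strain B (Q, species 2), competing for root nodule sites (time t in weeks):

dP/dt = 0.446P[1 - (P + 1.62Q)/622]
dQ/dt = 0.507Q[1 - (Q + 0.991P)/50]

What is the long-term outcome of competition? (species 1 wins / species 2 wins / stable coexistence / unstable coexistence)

species 1 excludes species 2

Compare the nullcline intercepts: K1/α12 = 622/1.62 = 384 > K2 = 50; K2/α21 = 50/0.991 = 50.5 < K1 = 622.
Since the inequalities point opposite ways, species 1 can invade but species 2 cannot.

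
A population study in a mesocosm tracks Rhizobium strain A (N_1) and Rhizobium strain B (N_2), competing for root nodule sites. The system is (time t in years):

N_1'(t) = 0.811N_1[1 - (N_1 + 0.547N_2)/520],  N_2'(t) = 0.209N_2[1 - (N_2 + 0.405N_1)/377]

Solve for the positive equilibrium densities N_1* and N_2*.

Setting both brackets to zero gives the nullclines N_1 + 0.547N_2 = 520 and 0.405N_1 + N_2 = 377.
Substituting N_2 = 377 - 0.405N_1 into the first: N_1(1 - 0.547·0.405) = 520 - 0.547·377.
So N_1* = 314/0.778 = 403, and then N_2* = 377 - 0.405·403 = 214.

N_1* ≈ 403, N_2* ≈ 214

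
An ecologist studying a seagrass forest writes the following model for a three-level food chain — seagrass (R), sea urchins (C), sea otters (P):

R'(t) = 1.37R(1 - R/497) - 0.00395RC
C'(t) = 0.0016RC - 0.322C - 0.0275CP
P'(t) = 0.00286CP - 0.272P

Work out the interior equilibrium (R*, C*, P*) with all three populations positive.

From dP/dt = 0: 0.00286C* = 0.272, so C* = 95.1.
From dR/dt = 0: 1.37(1 - R*/497) = 0.00395·95.1, giving R* = 497·(1 - 0.274) = 361.
From dC/dt = 0: 0.0016·361 - 0.322 = 0.0275P*, so P* = 0.255/0.0275 = 9.28.

R* ≈ 361, C* ≈ 95.1, P* ≈ 9.28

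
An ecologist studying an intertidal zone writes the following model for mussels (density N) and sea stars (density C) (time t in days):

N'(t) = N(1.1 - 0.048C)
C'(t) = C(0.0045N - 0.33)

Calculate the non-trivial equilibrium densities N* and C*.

Set dC/dt = 0 with C > 0: 0.0045N - 0.33 = 0, so N* = 0.33/0.0045 = 73.3.
Set dN/dt = 0 with N > 0: 1.1 - 0.048C = 0, so C* = 1.1/0.048 = 22.9.

N* ≈ 73.3, C* ≈ 22.9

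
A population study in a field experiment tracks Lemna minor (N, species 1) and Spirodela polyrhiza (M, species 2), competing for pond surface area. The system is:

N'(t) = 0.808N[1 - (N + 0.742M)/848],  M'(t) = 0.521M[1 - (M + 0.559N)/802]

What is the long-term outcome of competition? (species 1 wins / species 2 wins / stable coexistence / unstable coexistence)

stable coexistence

Compare the nullcline intercepts: K1/α12 = 848/0.742 = 1140 > K2 = 802; K2/α21 = 802/0.559 = 1430 > K1 = 848.
Since both inequalities hold, each species can invade when rare, so the interior equilibrium is stable.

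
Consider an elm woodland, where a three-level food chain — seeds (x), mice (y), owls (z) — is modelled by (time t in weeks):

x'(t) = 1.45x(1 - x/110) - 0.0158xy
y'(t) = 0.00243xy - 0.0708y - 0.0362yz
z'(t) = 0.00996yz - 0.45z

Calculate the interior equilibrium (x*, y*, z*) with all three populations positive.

x* ≈ 55.8, y* ≈ 45.2, z* ≈ 1.79

From dz/dt = 0: 0.00996y* = 0.45, so y* = 45.2.
From dx/dt = 0: 1.45(1 - x*/110) = 0.0158·45.2, giving x* = 110·(1 - 0.492) = 55.8.
From dy/dt = 0: 0.00243·55.8 - 0.0708 = 0.0362z*, so z* = 0.0649/0.0362 = 1.79.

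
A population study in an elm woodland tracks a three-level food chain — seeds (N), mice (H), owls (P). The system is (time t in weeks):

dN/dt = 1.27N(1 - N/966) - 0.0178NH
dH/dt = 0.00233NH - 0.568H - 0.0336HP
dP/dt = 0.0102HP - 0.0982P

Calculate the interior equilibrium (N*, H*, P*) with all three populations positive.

From dP/dt = 0: 0.0102H* = 0.0982, so H* = 9.63.
From dN/dt = 0: 1.27(1 - N*/966) = 0.0178·9.63, giving N* = 966·(1 - 0.135) = 836.
From dH/dt = 0: 0.00233·836 - 0.568 = 0.0336P*, so P* = 1.38/0.0336 = 41.

N* ≈ 836, H* ≈ 9.63, P* ≈ 41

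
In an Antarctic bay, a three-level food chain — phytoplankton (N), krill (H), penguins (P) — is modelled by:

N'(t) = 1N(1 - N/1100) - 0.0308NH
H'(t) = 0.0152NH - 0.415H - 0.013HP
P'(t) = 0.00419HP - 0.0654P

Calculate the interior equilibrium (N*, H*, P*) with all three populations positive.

N* ≈ 571, H* ≈ 15.6, P* ≈ 636

From dP/dt = 0: 0.00419H* = 0.0654, so H* = 15.6.
From dN/dt = 0: 1(1 - N*/1100) = 0.0308·15.6, giving N* = 1100·(1 - 0.481) = 571.
From dH/dt = 0: 0.0152·571 - 0.415 = 0.013P*, so P* = 8.27/0.013 = 636.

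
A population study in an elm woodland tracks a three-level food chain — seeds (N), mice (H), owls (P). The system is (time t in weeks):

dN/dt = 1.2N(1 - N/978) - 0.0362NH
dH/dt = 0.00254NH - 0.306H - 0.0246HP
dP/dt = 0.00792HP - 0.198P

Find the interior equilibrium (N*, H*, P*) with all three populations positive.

From dP/dt = 0: 0.00792H* = 0.198, so H* = 25.
From dN/dt = 0: 1.2(1 - N*/978) = 0.0362·25, giving N* = 978·(1 - 0.754) = 240.
From dH/dt = 0: 0.00254·240 - 0.306 = 0.0246P*, so P* = 0.305/0.0246 = 12.4.

N* ≈ 240, H* ≈ 25, P* ≈ 12.4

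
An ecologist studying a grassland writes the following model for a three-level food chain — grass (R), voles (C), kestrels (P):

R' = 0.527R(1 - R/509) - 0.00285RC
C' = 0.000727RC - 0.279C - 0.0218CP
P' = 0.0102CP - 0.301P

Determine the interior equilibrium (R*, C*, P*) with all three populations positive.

From dP/dt = 0: 0.0102C* = 0.301, so C* = 29.5.
From dR/dt = 0: 0.527(1 - R*/509) = 0.00285·29.5, giving R* = 509·(1 - 0.16) = 428.
From dC/dt = 0: 0.000727·428 - 0.279 = 0.0218P*, so P* = 0.032/0.0218 = 1.47.

R* ≈ 428, C* ≈ 29.5, P* ≈ 1.47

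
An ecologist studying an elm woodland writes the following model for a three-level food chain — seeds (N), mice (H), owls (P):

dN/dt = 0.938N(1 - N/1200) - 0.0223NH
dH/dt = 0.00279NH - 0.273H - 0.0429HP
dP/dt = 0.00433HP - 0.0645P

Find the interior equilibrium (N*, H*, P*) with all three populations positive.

N* ≈ 775, H* ≈ 14.9, P* ≈ 44

From dP/dt = 0: 0.00433H* = 0.0645, so H* = 14.9.
From dN/dt = 0: 0.938(1 - N*/1200) = 0.0223·14.9, giving N* = 1200·(1 - 0.354) = 775.
From dH/dt = 0: 0.00279·775 - 0.273 = 0.0429P*, so P* = 1.89/0.0429 = 44.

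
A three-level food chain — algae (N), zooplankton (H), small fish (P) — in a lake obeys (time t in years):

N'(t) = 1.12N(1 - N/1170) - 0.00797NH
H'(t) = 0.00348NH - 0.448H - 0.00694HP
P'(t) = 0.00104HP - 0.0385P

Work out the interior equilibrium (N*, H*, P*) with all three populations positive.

N* ≈ 862, H* ≈ 37, P* ≈ 368

From dP/dt = 0: 0.00104H* = 0.0385, so H* = 37.
From dN/dt = 0: 1.12(1 - N*/1170) = 0.00797·37, giving N* = 1170·(1 - 0.263) = 862.
From dH/dt = 0: 0.00348·862 - 0.448 = 0.00694P*, so P* = 2.55/0.00694 = 368.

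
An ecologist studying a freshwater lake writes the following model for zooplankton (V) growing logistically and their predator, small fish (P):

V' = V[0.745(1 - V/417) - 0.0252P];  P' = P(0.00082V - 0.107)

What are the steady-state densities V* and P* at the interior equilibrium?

V* ≈ 130, P* ≈ 20.3

From dP/dt = 0 with P > 0: 0.00082V* = 0.107, so V* = 130.
Substitute into dV/dt = 0: 0.745(1 - 130/417) = 0.0252P*.
The bracket is 0.687, giving P* = 0.512/0.0252 = 20.3.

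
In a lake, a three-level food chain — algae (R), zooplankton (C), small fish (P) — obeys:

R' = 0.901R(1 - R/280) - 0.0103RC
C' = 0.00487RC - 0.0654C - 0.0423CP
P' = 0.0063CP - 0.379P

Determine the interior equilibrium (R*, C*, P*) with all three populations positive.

From dP/dt = 0: 0.0063C* = 0.379, so C* = 60.2.
From dR/dt = 0: 0.901(1 - R*/280) = 0.0103·60.2, giving R* = 280·(1 - 0.688) = 87.4.
From dC/dt = 0: 0.00487·87.4 - 0.0654 = 0.0423P*, so P* = 0.36/0.0423 = 8.52.

R* ≈ 87.4, C* ≈ 60.2, P* ≈ 8.52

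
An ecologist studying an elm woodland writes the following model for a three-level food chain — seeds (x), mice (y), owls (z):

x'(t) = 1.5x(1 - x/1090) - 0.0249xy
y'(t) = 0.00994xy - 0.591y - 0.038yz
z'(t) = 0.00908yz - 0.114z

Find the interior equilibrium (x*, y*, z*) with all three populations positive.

From dz/dt = 0: 0.00908y* = 0.114, so y* = 12.6.
From dx/dt = 0: 1.5(1 - x*/1090) = 0.0249·12.6, giving x* = 1090·(1 - 0.208) = 863.
From dy/dt = 0: 0.00994·863 - 0.591 = 0.038z*, so z* = 7.99/0.038 = 210.

x* ≈ 863, y* ≈ 12.6, z* ≈ 210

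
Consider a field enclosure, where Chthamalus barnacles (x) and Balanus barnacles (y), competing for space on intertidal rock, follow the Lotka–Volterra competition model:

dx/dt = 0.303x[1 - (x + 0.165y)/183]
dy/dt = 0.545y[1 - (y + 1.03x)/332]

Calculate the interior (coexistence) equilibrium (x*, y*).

Setting both brackets to zero gives the nullclines x + 0.165y = 183 and 1.03x + y = 332.
Substituting y = 332 - 1.03x into the first: x(1 - 0.165·1.03) = 183 - 0.165·332.
So x* = 128/0.83 = 154, and then y* = 332 - 1.03·154 = 173.

x* ≈ 154, y* ≈ 173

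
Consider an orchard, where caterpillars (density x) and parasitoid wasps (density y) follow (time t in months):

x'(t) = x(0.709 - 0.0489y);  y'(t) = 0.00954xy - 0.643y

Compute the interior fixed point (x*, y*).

x* ≈ 67.4, y* ≈ 14.5

Set dy/dt = 0 with y > 0: 0.00954x - 0.643 = 0, so x* = 0.643/0.00954 = 67.4.
Set dx/dt = 0 with x > 0: 0.709 - 0.0489y = 0, so y* = 0.709/0.0489 = 14.5.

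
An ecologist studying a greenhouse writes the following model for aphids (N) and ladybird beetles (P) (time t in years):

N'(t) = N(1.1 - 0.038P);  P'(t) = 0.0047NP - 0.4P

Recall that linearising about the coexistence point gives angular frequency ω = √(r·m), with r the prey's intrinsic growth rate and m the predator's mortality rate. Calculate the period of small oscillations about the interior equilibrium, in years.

T ≈ 9.47 years

Here r = 1.1 and m = 0.4, so r·m = 0.44.
ω = √0.44 = 0.663 per year, hence T = 2π/ω ≈ 9.47 years.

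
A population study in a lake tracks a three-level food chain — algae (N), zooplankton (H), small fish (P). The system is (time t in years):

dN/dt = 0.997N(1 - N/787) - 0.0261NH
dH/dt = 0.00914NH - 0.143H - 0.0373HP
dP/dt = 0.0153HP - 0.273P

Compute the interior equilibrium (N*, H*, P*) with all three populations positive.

N* ≈ 419, H* ≈ 17.8, P* ≈ 98.9

From dP/dt = 0: 0.0153H* = 0.273, so H* = 17.8.
From dN/dt = 0: 0.997(1 - N*/787) = 0.0261·17.8, giving N* = 787·(1 - 0.467) = 419.
From dH/dt = 0: 0.00914·419 - 0.143 = 0.0373P*, so P* = 3.69/0.0373 = 98.9.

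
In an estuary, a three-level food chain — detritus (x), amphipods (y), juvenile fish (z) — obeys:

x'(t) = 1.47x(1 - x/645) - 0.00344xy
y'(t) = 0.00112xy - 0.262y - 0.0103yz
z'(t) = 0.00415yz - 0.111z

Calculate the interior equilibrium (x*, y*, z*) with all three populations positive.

From dz/dt = 0: 0.00415y* = 0.111, so y* = 26.7.
From dx/dt = 0: 1.47(1 - x*/645) = 0.00344·26.7, giving x* = 645·(1 - 0.0626) = 605.
From dy/dt = 0: 0.00112·605 - 0.262 = 0.0103z*, so z* = 0.415/0.0103 = 40.3.

x* ≈ 605, y* ≈ 26.7, z* ≈ 40.3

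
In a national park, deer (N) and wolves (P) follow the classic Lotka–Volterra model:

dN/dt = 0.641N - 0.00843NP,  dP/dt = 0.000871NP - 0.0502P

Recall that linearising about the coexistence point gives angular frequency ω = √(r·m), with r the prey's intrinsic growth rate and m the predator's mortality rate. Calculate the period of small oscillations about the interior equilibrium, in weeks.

T ≈ 35 weeks

Here r = 0.641 and m = 0.0502, so r·m = 0.0322.
ω = √0.0322 = 0.179 per week, hence T = 2π/ω ≈ 35 weeks.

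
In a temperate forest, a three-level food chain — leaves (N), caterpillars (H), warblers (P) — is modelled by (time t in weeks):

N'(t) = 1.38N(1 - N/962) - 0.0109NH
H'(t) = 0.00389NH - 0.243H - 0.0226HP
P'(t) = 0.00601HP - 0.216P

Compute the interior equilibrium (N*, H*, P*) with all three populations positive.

N* ≈ 689, H* ≈ 35.9, P* ≈ 108

From dP/dt = 0: 0.00601H* = 0.216, so H* = 35.9.
From dN/dt = 0: 1.38(1 - N*/962) = 0.0109·35.9, giving N* = 962·(1 - 0.284) = 689.
From dH/dt = 0: 0.00389·689 - 0.243 = 0.0226P*, so P* = 2.44/0.0226 = 108.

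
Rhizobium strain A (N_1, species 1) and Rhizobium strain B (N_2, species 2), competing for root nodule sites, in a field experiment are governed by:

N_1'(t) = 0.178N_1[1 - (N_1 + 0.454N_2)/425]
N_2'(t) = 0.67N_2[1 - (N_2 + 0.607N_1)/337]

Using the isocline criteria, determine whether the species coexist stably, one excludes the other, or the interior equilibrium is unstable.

stable coexistence

Compare the nullcline intercepts: K1/α12 = 425/0.454 = 936 > K2 = 337; K2/α21 = 337/0.607 = 555 > K1 = 425.
Since both inequalities hold, each species can invade when rare, so the interior equilibrium is stable.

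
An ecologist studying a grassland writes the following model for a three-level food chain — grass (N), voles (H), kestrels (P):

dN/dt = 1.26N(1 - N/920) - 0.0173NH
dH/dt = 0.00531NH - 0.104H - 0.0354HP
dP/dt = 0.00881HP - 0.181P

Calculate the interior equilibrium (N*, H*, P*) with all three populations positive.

N* ≈ 660, H* ≈ 20.5, P* ≈ 96.1

From dP/dt = 0: 0.00881H* = 0.181, so H* = 20.5.
From dN/dt = 0: 1.26(1 - N*/920) = 0.0173·20.5, giving N* = 920·(1 - 0.282) = 660.
From dH/dt = 0: 0.00531·660 - 0.104 = 0.0354P*, so P* = 3.4/0.0354 = 96.1.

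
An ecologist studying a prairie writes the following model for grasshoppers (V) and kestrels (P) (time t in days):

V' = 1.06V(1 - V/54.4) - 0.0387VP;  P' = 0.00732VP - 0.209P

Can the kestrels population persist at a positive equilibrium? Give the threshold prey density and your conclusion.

The predator equation gives dP/dt > 0 only when V > 0.209/0.00732 = 28.6.
Without the predator, V → K = 54.4. Since 54.4 > 28.6, the predator can invade and persist.

Threshold V = 28.6; K > 28.6, so yes, the predator persists.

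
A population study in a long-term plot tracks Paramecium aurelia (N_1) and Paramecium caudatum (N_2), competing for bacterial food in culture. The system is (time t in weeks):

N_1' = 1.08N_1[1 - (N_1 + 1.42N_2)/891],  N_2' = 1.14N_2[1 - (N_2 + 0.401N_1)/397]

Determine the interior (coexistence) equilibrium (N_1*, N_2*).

Setting both brackets to zero gives the nullclines N_1 + 1.42N_2 = 891 and 0.401N_1 + N_2 = 397.
Substituting N_2 = 397 - 0.401N_1 into the first: N_1(1 - 1.42·0.401) = 891 - 1.42·397.
So N_1* = 327/0.431 = 760, and then N_2* = 397 - 0.401·760 = 92.2.

N_1* ≈ 760, N_2* ≈ 92.2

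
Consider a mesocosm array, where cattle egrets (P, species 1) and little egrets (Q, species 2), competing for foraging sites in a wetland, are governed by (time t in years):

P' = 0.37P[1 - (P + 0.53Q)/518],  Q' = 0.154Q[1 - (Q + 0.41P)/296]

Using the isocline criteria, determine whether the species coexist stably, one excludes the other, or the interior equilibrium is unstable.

stable coexistence

Compare the nullcline intercepts: K1/α12 = 518/0.53 = 977 > K2 = 296; K2/α21 = 296/0.41 = 722 > K1 = 518.
Since both inequalities hold, each species can invade when rare, so the interior equilibrium is stable.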